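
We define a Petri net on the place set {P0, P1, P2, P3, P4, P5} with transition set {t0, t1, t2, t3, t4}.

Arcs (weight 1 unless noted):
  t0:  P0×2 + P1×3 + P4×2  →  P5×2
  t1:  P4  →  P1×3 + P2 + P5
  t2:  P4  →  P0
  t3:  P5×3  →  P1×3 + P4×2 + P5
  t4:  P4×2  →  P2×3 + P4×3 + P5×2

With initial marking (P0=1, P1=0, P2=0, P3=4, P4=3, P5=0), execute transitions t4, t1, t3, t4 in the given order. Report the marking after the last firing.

step 1: fire t4:  (P0=1, P1=0, P2=0, P3=4, P4=3, P5=0) → (P0=1, P1=0, P2=3, P3=4, P4=4, P5=2)
step 2: fire t1:  (P0=1, P1=0, P2=3, P3=4, P4=4, P5=2) → (P0=1, P1=3, P2=4, P3=4, P4=3, P5=3)
step 3: fire t3:  (P0=1, P1=3, P2=4, P3=4, P4=3, P5=3) → (P0=1, P1=6, P2=4, P3=4, P4=5, P5=1)
step 4: fire t4:  (P0=1, P1=6, P2=4, P3=4, P4=5, P5=1) → (P0=1, P1=6, P2=7, P3=4, P4=6, P5=3)

(P0=1, P1=6, P2=7, P3=4, P4=6, P5=3)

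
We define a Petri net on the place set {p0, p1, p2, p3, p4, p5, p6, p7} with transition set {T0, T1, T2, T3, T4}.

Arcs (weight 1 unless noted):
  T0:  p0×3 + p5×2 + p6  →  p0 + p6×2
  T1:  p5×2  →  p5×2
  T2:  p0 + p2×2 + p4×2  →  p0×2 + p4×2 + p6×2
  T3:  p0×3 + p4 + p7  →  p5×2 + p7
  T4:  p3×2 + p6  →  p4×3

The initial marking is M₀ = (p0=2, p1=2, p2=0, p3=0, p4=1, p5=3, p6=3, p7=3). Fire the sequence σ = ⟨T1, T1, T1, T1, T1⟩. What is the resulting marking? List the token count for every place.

(p0=2, p1=2, p2=0, p3=0, p4=1, p5=3, p6=3, p7=3)

step 1: fire T1:  (p0=2, p1=2, p2=0, p3=0, p4=1, p5=3, p6=3, p7=3) → (p0=2, p1=2, p2=0, p3=0, p4=1, p5=3, p6=3, p7=3)
step 2: fire T1:  (p0=2, p1=2, p2=0, p3=0, p4=1, p5=3, p6=3, p7=3) → (p0=2, p1=2, p2=0, p3=0, p4=1, p5=3, p6=3, p7=3)
step 3: fire T1:  (p0=2, p1=2, p2=0, p3=0, p4=1, p5=3, p6=3, p7=3) → (p0=2, p1=2, p2=0, p3=0, p4=1, p5=3, p6=3, p7=3)
step 4: fire T1:  (p0=2, p1=2, p2=0, p3=0, p4=1, p5=3, p6=3, p7=3) → (p0=2, p1=2, p2=0, p3=0, p4=1, p5=3, p6=3, p7=3)
step 5: fire T1:  (p0=2, p1=2, p2=0, p3=0, p4=1, p5=3, p6=3, p7=3) → (p0=2, p1=2, p2=0, p3=0, p4=1, p5=3, p6=3, p7=3)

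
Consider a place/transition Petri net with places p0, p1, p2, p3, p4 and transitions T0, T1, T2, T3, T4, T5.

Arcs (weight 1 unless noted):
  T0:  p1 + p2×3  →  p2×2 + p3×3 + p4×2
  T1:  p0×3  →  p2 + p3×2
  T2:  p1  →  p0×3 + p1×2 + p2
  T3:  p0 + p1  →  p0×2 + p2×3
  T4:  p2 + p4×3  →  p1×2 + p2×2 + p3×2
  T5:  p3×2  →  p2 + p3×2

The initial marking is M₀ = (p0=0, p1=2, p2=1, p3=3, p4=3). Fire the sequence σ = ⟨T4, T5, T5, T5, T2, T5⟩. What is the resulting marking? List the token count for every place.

step 1: fire T4:  (p0=0, p1=2, p2=1, p3=3, p4=3) → (p0=0, p1=4, p2=2, p3=5, p4=0)
step 2: fire T5:  (p0=0, p1=4, p2=2, p3=5, p4=0) → (p0=0, p1=4, p2=3, p3=5, p4=0)
step 3: fire T5:  (p0=0, p1=4, p2=3, p3=5, p4=0) → (p0=0, p1=4, p2=4, p3=5, p4=0)
step 4: fire T5:  (p0=0, p1=4, p2=4, p3=5, p4=0) → (p0=0, p1=4, p2=5, p3=5, p4=0)
step 5: fire T2:  (p0=0, p1=4, p2=5, p3=5, p4=0) → (p0=3, p1=5, p2=6, p3=5, p4=0)
step 6: fire T5:  (p0=3, p1=5, p2=6, p3=5, p4=0) → (p0=3, p1=5, p2=7, p3=5, p4=0)

(p0=3, p1=5, p2=7, p3=5, p4=0)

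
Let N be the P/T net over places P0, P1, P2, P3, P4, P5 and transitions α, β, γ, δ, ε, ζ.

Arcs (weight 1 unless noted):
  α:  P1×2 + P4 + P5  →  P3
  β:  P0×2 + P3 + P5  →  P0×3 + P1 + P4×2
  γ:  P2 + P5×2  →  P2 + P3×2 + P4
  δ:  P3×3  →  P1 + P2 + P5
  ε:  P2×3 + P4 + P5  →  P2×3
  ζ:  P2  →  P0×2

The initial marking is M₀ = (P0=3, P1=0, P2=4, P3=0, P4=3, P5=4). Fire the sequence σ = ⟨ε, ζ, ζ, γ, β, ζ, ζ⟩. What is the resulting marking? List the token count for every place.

(P0=12, P1=1, P2=0, P3=1, P4=5, P5=0)

step 1: fire ε:  (P0=3, P1=0, P2=4, P3=0, P4=3, P5=4) → (P0=3, P1=0, P2=4, P3=0, P4=2, P5=3)
step 2: fire ζ:  (P0=3, P1=0, P2=4, P3=0, P4=2, P5=3) → (P0=5, P1=0, P2=3, P3=0, P4=2, P5=3)
step 3: fire ζ:  (P0=5, P1=0, P2=3, P3=0, P4=2, P5=3) → (P0=7, P1=0, P2=2, P3=0, P4=2, P5=3)
step 4: fire γ:  (P0=7, P1=0, P2=2, P3=0, P4=2, P5=3) → (P0=7, P1=0, P2=2, P3=2, P4=3, P5=1)
step 5: fire β:  (P0=7, P1=0, P2=2, P3=2, P4=3, P5=1) → (P0=8, P1=1, P2=2, P3=1, P4=5, P5=0)
step 6: fire ζ:  (P0=8, P1=1, P2=2, P3=1, P4=5, P5=0) → (P0=10, P1=1, P2=1, P3=1, P4=5, P5=0)
step 7: fire ζ:  (P0=10, P1=1, P2=1, P3=1, P4=5, P5=0) → (P0=12, P1=1, P2=0, P3=1, P4=5, P5=0)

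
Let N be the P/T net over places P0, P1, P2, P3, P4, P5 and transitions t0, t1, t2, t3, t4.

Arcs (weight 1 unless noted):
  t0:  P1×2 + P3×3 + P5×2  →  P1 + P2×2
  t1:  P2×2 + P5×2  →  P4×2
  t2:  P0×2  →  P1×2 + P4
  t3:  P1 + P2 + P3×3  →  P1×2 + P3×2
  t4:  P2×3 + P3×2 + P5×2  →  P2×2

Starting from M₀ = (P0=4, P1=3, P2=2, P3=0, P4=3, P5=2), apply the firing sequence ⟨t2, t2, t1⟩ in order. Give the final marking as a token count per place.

step 1: fire t2:  (P0=4, P1=3, P2=2, P3=0, P4=3, P5=2) → (P0=2, P1=5, P2=2, P3=0, P4=4, P5=2)
step 2: fire t2:  (P0=2, P1=5, P2=2, P3=0, P4=4, P5=2) → (P0=0, P1=7, P2=2, P3=0, P4=5, P5=2)
step 3: fire t1:  (P0=0, P1=7, P2=2, P3=0, P4=5, P5=2) → (P0=0, P1=7, P2=0, P3=0, P4=7, P5=0)

(P0=0, P1=7, P2=0, P3=0, P4=7, P5=0)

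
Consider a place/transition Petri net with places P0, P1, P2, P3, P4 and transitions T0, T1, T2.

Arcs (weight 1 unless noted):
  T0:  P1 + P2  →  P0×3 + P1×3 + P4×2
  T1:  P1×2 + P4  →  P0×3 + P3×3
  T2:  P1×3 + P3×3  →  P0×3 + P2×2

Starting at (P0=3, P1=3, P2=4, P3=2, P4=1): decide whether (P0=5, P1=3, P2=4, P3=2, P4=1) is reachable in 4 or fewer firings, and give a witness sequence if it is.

NO — not reachable within 4 firings

depth 0: 1 marking
depth 1: 3 markings reached so far
depth 2: 5 markings reached so far
depth 3: 9 markings reached so far
depth 4: 13 markings reached so far
target is not among the 13 markings reachable within 4 steps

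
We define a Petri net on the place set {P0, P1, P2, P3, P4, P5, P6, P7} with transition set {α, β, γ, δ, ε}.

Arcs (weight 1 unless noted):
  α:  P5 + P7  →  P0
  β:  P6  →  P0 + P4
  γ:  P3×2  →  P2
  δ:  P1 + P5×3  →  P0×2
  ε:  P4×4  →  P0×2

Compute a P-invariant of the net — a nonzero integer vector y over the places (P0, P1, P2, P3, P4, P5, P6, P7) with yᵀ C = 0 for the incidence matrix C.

y = (P0:0, P1:0, P2:2, P3:1, P4:0, P5:0, P6:0, P7:0)

Incidence matrix C (rows=places, cols=transitions):
        α    β    γ    δ    ε
   P0   1    1    0    2    2
   P1   0    0    0   -1    0
   P2   0    0    1    0    0
   P3   0    0   -2    0    0
   P4   0    1    0    0   -4
   P5  -1    0    0   -3    0
   P6   0   -1    0    0    0
   P7  -1    0    0    0    0

Candidate y = [0, 0, 2, 1, 0, 0, 0, 0]; check y·C column-wise:
  col α: 0·1 + 2·0 + 1·0 + 0·-1 + 0·-1 = 0
  col β: 0·1 + 2·0 + 1·0 + 0·1 + 0·-1 = 0
  col γ: 2·1 + 1·-2 = 0
  col δ: 0·2 + 0·-1 + 2·0 + 1·0 + 0·-3 = 0
  col ε: 0·2 + 2·0 + 1·0 + 0·-4 = 0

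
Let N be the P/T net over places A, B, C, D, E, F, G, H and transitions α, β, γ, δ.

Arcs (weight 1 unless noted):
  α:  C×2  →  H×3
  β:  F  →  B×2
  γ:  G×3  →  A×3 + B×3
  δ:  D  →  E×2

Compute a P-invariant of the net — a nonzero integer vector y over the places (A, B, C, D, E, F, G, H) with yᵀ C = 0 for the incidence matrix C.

y = (A:0, B:0, C:0, D:2, E:1, F:0, G:0, H:0)

Incidence matrix C (rows=places, cols=transitions):
        α    β    γ    δ
    A   0    0    3    0
    B   0    2    3    0
    C  -2    0    0    0
    D   0    0    0   -1
    E   0    0    0    2
    F   0   -1    0    0
    G   0    0   -3    0
    H   3    0    0    0

Candidate y = [0, 0, 0, 2, 1, 0, 0, 0]; check y·C column-wise:
  col α: 0·-2 + 2·0 + 1·0 + 0·3 = 0
  col β: 0·2 + 2·0 + 1·0 + 0·-1 = 0
  col γ: 0·3 + 0·3 + 2·0 + 1·0 + 0·-3 = 0
  col δ: 2·-1 + 1·2 = 0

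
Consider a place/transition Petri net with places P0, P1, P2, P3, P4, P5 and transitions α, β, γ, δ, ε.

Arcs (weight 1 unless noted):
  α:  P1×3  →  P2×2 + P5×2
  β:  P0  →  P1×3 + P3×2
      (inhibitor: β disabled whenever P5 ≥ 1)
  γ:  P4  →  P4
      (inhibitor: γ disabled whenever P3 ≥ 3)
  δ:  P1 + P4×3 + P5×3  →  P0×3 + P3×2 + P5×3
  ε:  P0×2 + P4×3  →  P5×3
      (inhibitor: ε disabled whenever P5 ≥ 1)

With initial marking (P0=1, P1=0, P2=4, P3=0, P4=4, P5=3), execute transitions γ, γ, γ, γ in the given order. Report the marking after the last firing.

step 1: fire γ:  (P0=1, P1=0, P2=4, P3=0, P4=4, P5=3) → (P0=1, P1=0, P2=4, P3=0, P4=4, P5=3)
step 2: fire γ:  (P0=1, P1=0, P2=4, P3=0, P4=4, P5=3) → (P0=1, P1=0, P2=4, P3=0, P4=4, P5=3)
step 3: fire γ:  (P0=1, P1=0, P2=4, P3=0, P4=4, P5=3) → (P0=1, P1=0, P2=4, P3=0, P4=4, P5=3)
step 4: fire γ:  (P0=1, P1=0, P2=4, P3=0, P4=4, P5=3) → (P0=1, P1=0, P2=4, P3=0, P4=4, P5=3)

(P0=1, P1=0, P2=4, P3=0, P4=4, P5=3)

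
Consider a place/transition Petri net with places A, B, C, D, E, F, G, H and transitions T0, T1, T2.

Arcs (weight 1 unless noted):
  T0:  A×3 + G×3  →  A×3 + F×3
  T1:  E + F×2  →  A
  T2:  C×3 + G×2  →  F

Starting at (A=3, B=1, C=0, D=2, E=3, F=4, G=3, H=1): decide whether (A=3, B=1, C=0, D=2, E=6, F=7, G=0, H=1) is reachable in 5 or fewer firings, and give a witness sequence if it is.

depth 0: 1 marking
depth 1: 3 markings reached so far
depth 2: 5 markings reached so far
depth 3: 6 markings reached so far
depth 4: 7 markings reached so far
depth 5: 7 markings reached so far
(frontier empty at depth 5; search complete)
target is not among the 7 markings reachable within 5 steps

NO — not reachable within 5 firings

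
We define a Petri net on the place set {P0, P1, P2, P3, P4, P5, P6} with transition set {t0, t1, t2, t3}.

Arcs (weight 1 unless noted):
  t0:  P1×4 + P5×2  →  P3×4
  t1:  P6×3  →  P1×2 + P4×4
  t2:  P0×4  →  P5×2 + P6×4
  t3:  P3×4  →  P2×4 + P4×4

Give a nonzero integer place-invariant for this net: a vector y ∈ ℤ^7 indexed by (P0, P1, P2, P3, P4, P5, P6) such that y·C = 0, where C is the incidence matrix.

y = (P0:0, P1:2, P2:3, P3:2, P4:-1, P5:0, P6:0)

Incidence matrix C (rows=places, cols=transitions):
       t0   t1   t2   t3
   P0   0    0   -4    0
   P1  -4    2    0    0
   P2   0    0    0    4
   P3   4    0    0   -4
   P4   0    4    0    4
   P5  -2    0    2    0
   P6   0   -3    4    0

Candidate y = [0, 2, 3, 2, -1, 0, 0]; check y·C column-wise:
  col t0: 2·-4 + 3·0 + 2·4 + -1·0 + 0·-2 = 0
  col t1: 2·2 + 3·0 + 2·0 + -1·4 + 0·-3 = 0
  col t2: 0·-4 + 2·0 + 3·0 + 2·0 + -1·0 + 0·2 + 0·4 = 0
  col t3: 2·0 + 3·4 + 2·-4 + -1·4 = 0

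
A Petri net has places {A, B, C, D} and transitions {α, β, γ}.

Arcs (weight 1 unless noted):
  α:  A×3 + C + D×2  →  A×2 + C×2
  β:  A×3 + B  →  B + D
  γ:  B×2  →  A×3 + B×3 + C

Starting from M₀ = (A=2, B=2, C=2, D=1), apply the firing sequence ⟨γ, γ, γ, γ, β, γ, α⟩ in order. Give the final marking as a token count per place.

(A=13, B=7, C=8, D=0)

step 1: fire γ:  (A=2, B=2, C=2, D=1) → (A=5, B=3, C=3, D=1)
step 2: fire γ:  (A=5, B=3, C=3, D=1) → (A=8, B=4, C=4, D=1)
step 3: fire γ:  (A=8, B=4, C=4, D=1) → (A=11, B=5, C=5, D=1)
step 4: fire γ:  (A=11, B=5, C=5, D=1) → (A=14, B=6, C=6, D=1)
step 5: fire β:  (A=14, B=6, C=6, D=1) → (A=11, B=6, C=6, D=2)
step 6: fire γ:  (A=11, B=6, C=6, D=2) → (A=14, B=7, C=7, D=2)
step 7: fire α:  (A=14, B=7, C=7, D=2) → (A=13, B=7, C=8, D=0)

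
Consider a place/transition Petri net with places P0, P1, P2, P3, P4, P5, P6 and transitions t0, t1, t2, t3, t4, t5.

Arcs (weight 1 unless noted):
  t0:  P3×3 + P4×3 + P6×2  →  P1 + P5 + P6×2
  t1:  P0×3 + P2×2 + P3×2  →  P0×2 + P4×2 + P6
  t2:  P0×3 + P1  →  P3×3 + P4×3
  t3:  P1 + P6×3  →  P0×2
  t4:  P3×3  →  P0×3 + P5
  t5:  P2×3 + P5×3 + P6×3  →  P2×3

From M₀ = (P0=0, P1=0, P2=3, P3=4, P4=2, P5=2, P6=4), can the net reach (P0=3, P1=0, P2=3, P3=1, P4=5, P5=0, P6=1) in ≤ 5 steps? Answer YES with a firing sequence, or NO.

NO — not reachable within 5 firings

depth 0: 1 marking
depth 1: 2 markings reached so far
depth 2: 3 markings reached so far
depth 3: 3 markings reached so far
(frontier empty at depth 3; search complete)
target is not among the 3 markings reachable within 5 steps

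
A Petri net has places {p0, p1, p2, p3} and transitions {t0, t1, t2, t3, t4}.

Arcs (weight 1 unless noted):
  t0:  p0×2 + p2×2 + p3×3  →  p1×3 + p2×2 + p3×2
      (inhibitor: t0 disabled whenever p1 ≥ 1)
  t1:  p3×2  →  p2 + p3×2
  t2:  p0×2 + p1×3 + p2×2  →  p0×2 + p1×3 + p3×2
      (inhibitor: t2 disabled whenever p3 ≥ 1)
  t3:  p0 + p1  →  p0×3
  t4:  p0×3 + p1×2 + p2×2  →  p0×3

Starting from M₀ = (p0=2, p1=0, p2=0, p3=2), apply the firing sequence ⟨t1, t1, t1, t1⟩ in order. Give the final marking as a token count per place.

step 1: fire t1:  (p0=2, p1=0, p2=0, p3=2) → (p0=2, p1=0, p2=1, p3=2)
step 2: fire t1:  (p0=2, p1=0, p2=1, p3=2) → (p0=2, p1=0, p2=2, p3=2)
step 3: fire t1:  (p0=2, p1=0, p2=2, p3=2) → (p0=2, p1=0, p2=3, p3=2)
step 4: fire t1:  (p0=2, p1=0, p2=3, p3=2) → (p0=2, p1=0, p2=4, p3=2)

(p0=2, p1=0, p2=4, p3=2)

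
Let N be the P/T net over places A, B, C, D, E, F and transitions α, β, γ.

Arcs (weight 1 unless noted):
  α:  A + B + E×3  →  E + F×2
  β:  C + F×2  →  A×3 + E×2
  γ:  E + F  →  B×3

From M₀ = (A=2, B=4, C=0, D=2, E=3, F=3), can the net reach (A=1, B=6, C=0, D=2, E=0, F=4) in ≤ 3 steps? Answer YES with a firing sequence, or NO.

YES — reachable via ⟨α, γ⟩ (2 firings)

step 1: fire α:  (A=2, B=4, C=0, D=2, E=3, F=3) → (A=1, B=3, C=0, D=2, E=1, F=5)
step 2: fire γ:  (A=1, B=3, C=0, D=2, E=1, F=5) → (A=1, B=6, C=0, D=2, E=0, F=4)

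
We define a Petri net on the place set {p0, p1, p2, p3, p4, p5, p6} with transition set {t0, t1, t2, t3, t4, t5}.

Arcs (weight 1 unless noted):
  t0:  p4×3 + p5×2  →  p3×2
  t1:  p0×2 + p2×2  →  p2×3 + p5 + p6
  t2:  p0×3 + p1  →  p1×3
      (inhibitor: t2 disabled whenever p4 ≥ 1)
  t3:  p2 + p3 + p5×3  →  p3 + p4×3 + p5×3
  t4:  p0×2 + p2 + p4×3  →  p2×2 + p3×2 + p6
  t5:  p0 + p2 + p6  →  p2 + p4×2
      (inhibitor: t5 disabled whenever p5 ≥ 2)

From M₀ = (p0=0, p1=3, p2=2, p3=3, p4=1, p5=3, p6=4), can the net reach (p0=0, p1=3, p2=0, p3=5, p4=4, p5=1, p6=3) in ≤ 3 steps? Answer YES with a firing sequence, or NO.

depth 0: 1 marking
depth 1: 2 markings reached so far
depth 2: 4 markings reached so far
depth 3: 5 markings reached so far
target is not among the 5 markings reachable within 3 steps

NO — not reachable within 3 firings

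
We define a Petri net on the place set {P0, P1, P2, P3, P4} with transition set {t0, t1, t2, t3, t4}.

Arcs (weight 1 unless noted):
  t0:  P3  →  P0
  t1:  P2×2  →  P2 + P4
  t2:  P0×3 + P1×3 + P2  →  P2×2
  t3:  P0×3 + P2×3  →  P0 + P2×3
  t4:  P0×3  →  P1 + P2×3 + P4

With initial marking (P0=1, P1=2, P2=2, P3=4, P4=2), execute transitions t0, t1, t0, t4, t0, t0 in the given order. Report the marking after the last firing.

step 1: fire t0:  (P0=1, P1=2, P2=2, P3=4, P4=2) → (P0=2, P1=2, P2=2, P3=3, P4=2)
step 2: fire t1:  (P0=2, P1=2, P2=2, P3=3, P4=2) → (P0=2, P1=2, P2=1, P3=3, P4=3)
step 3: fire t0:  (P0=2, P1=2, P2=1, P3=3, P4=3) → (P0=3, P1=2, P2=1, P3=2, P4=3)
step 4: fire t4:  (P0=3, P1=2, P2=1, P3=2, P4=3) → (P0=0, P1=3, P2=4, P3=2, P4=4)
step 5: fire t0:  (P0=0, P1=3, P2=4, P3=2, P4=4) → (P0=1, P1=3, P2=4, P3=1, P4=4)
step 6: fire t0:  (P0=1, P1=3, P2=4, P3=1, P4=4) → (P0=2, P1=3, P2=4, P3=0, P4=4)

(P0=2, P1=3, P2=4, P3=0, P4=4)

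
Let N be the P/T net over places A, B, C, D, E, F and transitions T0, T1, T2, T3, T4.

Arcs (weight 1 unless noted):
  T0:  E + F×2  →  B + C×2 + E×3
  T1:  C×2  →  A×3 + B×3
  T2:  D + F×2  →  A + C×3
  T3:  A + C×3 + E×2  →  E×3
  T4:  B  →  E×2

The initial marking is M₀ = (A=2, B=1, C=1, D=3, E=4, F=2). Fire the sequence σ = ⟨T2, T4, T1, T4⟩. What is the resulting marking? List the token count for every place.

(A=6, B=2, C=2, D=2, E=8, F=0)

step 1: fire T2:  (A=2, B=1, C=1, D=3, E=4, F=2) → (A=3, B=1, C=4, D=2, E=4, F=0)
step 2: fire T4:  (A=3, B=1, C=4, D=2, E=4, F=0) → (A=3, B=0, C=4, D=2, E=6, F=0)
step 3: fire T1:  (A=3, B=0, C=4, D=2, E=6, F=0) → (A=6, B=3, C=2, D=2, E=6, F=0)
step 4: fire T4:  (A=6, B=3, C=2, D=2, E=6, F=0) → (A=6, B=2, C=2, D=2, E=8, F=0)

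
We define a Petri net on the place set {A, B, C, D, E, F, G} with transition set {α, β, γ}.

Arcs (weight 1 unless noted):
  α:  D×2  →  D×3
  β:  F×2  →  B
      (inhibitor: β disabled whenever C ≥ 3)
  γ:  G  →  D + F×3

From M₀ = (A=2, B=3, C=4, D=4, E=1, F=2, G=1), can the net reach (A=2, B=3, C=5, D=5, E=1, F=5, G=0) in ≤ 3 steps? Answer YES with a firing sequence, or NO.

NO — not reachable within 3 firings

depth 0: 1 marking
depth 1: 3 markings reached so far
depth 2: 5 markings reached so far
depth 3: 7 markings reached so far
target is not among the 7 markings reachable within 3 steps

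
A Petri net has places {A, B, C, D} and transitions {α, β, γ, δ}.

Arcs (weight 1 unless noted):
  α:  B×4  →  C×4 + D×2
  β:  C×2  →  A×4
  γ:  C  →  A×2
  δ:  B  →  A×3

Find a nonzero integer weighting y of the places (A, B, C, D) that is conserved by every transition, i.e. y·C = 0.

Incidence matrix C (rows=places, cols=transitions):
        α    β    γ    δ
    A   0    4    2    3
    B  -4    0    0   -1
    C   4   -2   -1    0
    D   2    0    0    0

Candidate y = [1, 3, 2, 2]; check y·C column-wise:
  col α: 1·0 + 3·-4 + 2·4 + 2·2 = 0
  col β: 1·4 + 3·0 + 2·-2 + 2·0 = 0
  col γ: 1·2 + 3·0 + 2·-1 + 2·0 = 0
  col δ: 1·3 + 3·-1 + 2·0 + 2·0 = 0

y = (A:1, B:3, C:2, D:2)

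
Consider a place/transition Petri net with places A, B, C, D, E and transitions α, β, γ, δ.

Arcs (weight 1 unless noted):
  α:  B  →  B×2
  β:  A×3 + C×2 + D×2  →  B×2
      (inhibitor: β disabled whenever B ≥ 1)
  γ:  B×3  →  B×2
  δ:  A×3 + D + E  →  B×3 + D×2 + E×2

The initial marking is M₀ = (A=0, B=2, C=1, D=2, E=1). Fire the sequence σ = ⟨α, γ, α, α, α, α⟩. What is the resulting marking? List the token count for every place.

(A=0, B=6, C=1, D=2, E=1)

step 1: fire α:  (A=0, B=2, C=1, D=2, E=1) → (A=0, B=3, C=1, D=2, E=1)
step 2: fire γ:  (A=0, B=3, C=1, D=2, E=1) → (A=0, B=2, C=1, D=2, E=1)
step 3: fire α:  (A=0, B=2, C=1, D=2, E=1) → (A=0, B=3, C=1, D=2, E=1)
step 4: fire α:  (A=0, B=3, C=1, D=2, E=1) → (A=0, B=4, C=1, D=2, E=1)
step 5: fire α:  (A=0, B=4, C=1, D=2, E=1) → (A=0, B=5, C=1, D=2, E=1)
step 6: fire α:  (A=0, B=5, C=1, D=2, E=1) → (A=0, B=6, C=1, D=2, E=1)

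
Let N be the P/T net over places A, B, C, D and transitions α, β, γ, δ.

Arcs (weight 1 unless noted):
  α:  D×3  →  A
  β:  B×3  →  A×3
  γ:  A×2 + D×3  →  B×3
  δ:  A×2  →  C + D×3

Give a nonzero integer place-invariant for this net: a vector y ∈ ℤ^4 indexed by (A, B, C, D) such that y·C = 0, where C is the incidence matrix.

Incidence matrix C (rows=places, cols=transitions):
        α    β    γ    δ
    A   1    3   -2   -2
    B   0   -3    3    0
    C   0    0    0    1
    D  -3    0   -3    3

Candidate y = [3, 3, 3, 1]; check y·C column-wise:
  col α: 3·1 + 3·0 + 3·0 + 1·-3 = 0
  col β: 3·3 + 3·-3 + 3·0 + 1·0 = 0
  col γ: 3·-2 + 3·3 + 3·0 + 1·-3 = 0
  col δ: 3·-2 + 3·0 + 3·1 + 1·3 = 0

y = (A:3, B:3, C:3, D:1)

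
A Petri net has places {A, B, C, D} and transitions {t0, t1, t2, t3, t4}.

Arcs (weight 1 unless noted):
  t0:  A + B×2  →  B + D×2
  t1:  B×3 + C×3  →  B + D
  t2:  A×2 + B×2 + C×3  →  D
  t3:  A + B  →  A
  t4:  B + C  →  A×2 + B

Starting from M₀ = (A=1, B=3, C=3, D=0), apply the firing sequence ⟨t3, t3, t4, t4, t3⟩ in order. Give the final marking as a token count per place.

step 1: fire t3:  (A=1, B=3, C=3, D=0) → (A=1, B=2, C=3, D=0)
step 2: fire t3:  (A=1, B=2, C=3, D=0) → (A=1, B=1, C=3, D=0)
step 3: fire t4:  (A=1, B=1, C=3, D=0) → (A=3, B=1, C=2, D=0)
step 4: fire t4:  (A=3, B=1, C=2, D=0) → (A=5, B=1, C=1, D=0)
step 5: fire t3:  (A=5, B=1, C=1, D=0) → (A=5, B=0, C=1, D=0)

(A=5, B=0, C=1, D=0)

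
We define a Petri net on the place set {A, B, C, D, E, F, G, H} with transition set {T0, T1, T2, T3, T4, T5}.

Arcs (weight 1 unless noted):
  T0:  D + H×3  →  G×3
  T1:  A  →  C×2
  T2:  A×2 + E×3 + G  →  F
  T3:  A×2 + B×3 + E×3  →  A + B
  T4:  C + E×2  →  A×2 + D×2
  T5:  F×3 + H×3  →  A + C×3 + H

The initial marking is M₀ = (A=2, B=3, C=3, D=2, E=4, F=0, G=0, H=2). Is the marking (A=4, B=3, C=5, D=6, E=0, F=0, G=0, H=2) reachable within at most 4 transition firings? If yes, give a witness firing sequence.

step 1: fire T1:  (A=2, B=3, C=3, D=2, E=4, F=0, G=0, H=2) → (A=1, B=3, C=5, D=2, E=4, F=0, G=0, H=2)
step 2: fire T1:  (A=1, B=3, C=5, D=2, E=4, F=0, G=0, H=2) → (A=0, B=3, C=7, D=2, E=4, F=0, G=0, H=2)
step 3: fire T4:  (A=0, B=3, C=7, D=2, E=4, F=0, G=0, H=2) → (A=2, B=3, C=6, D=4, E=2, F=0, G=0, H=2)
step 4: fire T4:  (A=2, B=3, C=6, D=4, E=2, F=0, G=0, H=2) → (A=4, B=3, C=5, D=6, E=0, F=0, G=0, H=2)

YES — reachable via ⟨T1, T1, T4, T4⟩ (4 firings)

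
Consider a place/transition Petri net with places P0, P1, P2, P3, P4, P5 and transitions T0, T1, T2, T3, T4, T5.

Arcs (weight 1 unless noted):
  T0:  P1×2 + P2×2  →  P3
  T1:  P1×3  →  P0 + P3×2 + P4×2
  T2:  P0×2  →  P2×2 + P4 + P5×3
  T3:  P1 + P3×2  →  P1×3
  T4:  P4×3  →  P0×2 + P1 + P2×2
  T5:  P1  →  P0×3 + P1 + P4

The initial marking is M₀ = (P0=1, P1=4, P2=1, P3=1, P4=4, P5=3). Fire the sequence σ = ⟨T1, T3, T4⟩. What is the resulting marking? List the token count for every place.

(P0=4, P1=4, P2=3, P3=1, P4=3, P5=3)

step 1: fire T1:  (P0=1, P1=4, P2=1, P3=1, P4=4, P5=3) → (P0=2, P1=1, P2=1, P3=3, P4=6, P5=3)
step 2: fire T3:  (P0=2, P1=1, P2=1, P3=3, P4=6, P5=3) → (P0=2, P1=3, P2=1, P3=1, P4=6, P5=3)
step 3: fire T4:  (P0=2, P1=3, P2=1, P3=1, P4=6, P5=3) → (P0=4, P1=4, P2=3, P3=1, P4=3, P5=3)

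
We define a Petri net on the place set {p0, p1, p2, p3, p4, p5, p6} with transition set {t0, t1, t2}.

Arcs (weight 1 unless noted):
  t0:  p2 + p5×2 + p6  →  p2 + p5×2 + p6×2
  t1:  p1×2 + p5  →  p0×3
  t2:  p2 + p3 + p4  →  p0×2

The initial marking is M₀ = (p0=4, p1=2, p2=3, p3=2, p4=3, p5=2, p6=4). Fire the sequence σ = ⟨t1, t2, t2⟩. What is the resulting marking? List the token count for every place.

step 1: fire t1:  (p0=4, p1=2, p2=3, p3=2, p4=3, p5=2, p6=4) → (p0=7, p1=0, p2=3, p3=2, p4=3, p5=1, p6=4)
step 2: fire t2:  (p0=7, p1=0, p2=3, p3=2, p4=3, p5=1, p6=4) → (p0=9, p1=0, p2=2, p3=1, p4=2, p5=1, p6=4)
step 3: fire t2:  (p0=9, p1=0, p2=2, p3=1, p4=2, p5=1, p6=4) → (p0=11, p1=0, p2=1, p3=0, p4=1, p5=1, p6=4)

(p0=11, p1=0, p2=1, p3=0, p4=1, p5=1, p6=4)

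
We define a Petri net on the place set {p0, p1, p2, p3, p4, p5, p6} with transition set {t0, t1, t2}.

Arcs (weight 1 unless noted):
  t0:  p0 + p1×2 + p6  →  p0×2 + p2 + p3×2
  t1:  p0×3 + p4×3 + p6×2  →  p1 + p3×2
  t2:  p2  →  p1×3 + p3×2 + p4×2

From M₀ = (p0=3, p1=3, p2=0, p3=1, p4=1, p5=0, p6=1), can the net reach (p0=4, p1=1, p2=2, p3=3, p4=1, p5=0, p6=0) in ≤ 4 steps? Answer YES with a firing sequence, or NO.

depth 0: 1 marking
depth 1: 2 markings reached so far
depth 2: 3 markings reached so far
depth 3: 3 markings reached so far
(frontier empty at depth 3; search complete)
target is not among the 3 markings reachable within 4 steps

NO — not reachable within 4 firings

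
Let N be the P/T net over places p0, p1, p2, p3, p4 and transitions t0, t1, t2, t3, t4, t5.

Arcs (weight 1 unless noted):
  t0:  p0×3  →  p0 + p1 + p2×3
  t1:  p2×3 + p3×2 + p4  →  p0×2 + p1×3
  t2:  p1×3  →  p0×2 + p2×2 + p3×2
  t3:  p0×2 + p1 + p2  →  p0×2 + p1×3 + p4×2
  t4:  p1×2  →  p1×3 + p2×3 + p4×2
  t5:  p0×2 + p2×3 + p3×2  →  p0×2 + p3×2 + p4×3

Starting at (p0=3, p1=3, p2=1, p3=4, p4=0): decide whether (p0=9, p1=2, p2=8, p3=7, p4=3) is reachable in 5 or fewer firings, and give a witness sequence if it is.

depth 0: 1 marking
depth 1: 5 markings reached so far
depth 2: 15 markings reached so far
depth 3: 36 markings reached so far
depth 4: 85 markings reached so far
depth 5: 176 markings reached so far
target is not among the 176 markings reachable within 5 steps

NO — not reachable within 5 firings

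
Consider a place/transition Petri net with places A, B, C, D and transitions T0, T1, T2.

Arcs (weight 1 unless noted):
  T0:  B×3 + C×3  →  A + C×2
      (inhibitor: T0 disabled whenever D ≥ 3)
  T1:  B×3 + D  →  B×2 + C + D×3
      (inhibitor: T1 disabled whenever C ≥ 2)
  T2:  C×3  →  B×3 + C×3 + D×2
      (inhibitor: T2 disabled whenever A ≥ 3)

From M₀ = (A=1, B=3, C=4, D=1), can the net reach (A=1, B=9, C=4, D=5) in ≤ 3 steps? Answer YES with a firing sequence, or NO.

YES — reachable via ⟨T2, T2⟩ (2 firings)

step 1: fire T2:  (A=1, B=3, C=4, D=1) → (A=1, B=6, C=4, D=3)
step 2: fire T2:  (A=1, B=6, C=4, D=3) → (A=1, B=9, C=4, D=5)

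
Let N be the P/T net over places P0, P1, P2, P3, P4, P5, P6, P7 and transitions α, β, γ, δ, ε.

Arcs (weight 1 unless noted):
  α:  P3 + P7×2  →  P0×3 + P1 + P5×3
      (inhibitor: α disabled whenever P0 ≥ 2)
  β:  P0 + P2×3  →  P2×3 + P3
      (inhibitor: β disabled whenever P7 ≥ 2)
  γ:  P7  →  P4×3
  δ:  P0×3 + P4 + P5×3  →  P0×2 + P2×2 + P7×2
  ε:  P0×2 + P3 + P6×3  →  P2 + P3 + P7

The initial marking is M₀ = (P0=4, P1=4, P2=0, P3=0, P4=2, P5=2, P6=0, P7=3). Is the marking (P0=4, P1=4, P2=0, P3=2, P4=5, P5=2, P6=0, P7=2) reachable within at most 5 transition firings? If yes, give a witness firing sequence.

NO — not reachable within 5 firings

depth 0: 1 marking
depth 1: 2 markings reached so far
depth 2: 3 markings reached so far
depth 3: 4 markings reached so far
depth 4: 4 markings reached so far
(frontier empty at depth 4; search complete)
target is not among the 4 markings reachable within 5 steps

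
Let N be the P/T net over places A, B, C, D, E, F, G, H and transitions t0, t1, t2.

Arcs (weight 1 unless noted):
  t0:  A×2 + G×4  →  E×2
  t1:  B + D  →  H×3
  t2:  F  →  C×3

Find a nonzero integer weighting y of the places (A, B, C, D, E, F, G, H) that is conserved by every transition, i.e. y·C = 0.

Incidence matrix C (rows=places, cols=transitions):
       t0   t1   t2
    A  -2    0    0
    B   0   -1    0
    C   0    0    3
    D   0   -1    0
    E   2    0    0
    F   0    0   -1
    G  -4    0    0
    H   0    3    0

Candidate y = [0, 1, 0, -1, 0, 0, 0, 0]; check y·C column-wise:
  col t0: 0·-2 + 1·0 + -1·0 + 0·2 + 0·-4 = 0
  col t1: 1·-1 + -1·-1 + 0·3 = 0
  col t2: 1·0 + 0·3 + -1·0 + 0·-1 = 0

y = (A:0, B:1, C:0, D:-1, E:0, F:0, G:0, H:0)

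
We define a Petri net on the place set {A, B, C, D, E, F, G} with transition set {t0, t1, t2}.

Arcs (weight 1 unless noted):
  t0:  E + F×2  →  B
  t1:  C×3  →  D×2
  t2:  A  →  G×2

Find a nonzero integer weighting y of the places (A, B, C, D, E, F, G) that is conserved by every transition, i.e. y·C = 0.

y = (A:0, B:0, C:2, D:3, E:0, F:0, G:0)

Incidence matrix C (rows=places, cols=transitions):
       t0   t1   t2
    A   0    0   -1
    B   1    0    0
    C   0   -3    0
    D   0    2    0
    E  -1    0    0
    F  -2    0    0
    G   0    0    2

Candidate y = [0, 0, 2, 3, 0, 0, 0]; check y·C column-wise:
  col t0: 0·1 + 2·0 + 3·0 + 0·-1 + 0·-2 = 0
  col t1: 2·-3 + 3·2 = 0
  col t2: 0·-1 + 2·0 + 3·0 + 0·2 = 0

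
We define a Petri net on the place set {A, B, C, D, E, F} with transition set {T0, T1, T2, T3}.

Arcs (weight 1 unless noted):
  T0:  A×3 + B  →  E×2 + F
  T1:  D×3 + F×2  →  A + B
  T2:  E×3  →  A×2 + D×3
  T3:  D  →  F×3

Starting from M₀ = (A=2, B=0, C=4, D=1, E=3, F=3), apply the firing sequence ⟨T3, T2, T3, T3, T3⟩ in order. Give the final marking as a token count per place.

(A=4, B=0, C=4, D=0, E=0, F=15)

step 1: fire T3:  (A=2, B=0, C=4, D=1, E=3, F=3) → (A=2, B=0, C=4, D=0, E=3, F=6)
step 2: fire T2:  (A=2, B=0, C=4, D=0, E=3, F=6) → (A=4, B=0, C=4, D=3, E=0, F=6)
step 3: fire T3:  (A=4, B=0, C=4, D=3, E=0, F=6) → (A=4, B=0, C=4, D=2, E=0, F=9)
step 4: fire T3:  (A=4, B=0, C=4, D=2, E=0, F=9) → (A=4, B=0, C=4, D=1, E=0, F=12)
step 5: fire T3:  (A=4, B=0, C=4, D=1, E=0, F=12) → (A=4, B=0, C=4, D=0, E=0, F=15)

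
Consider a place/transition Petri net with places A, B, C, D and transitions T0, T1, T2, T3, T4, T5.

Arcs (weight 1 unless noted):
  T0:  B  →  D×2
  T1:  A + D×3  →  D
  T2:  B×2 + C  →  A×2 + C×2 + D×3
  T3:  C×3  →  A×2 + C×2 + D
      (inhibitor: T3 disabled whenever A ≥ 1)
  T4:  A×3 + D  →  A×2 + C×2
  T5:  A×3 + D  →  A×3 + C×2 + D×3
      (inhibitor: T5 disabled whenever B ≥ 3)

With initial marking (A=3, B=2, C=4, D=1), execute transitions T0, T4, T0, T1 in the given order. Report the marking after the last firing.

step 1: fire T0:  (A=3, B=2, C=4, D=1) → (A=3, B=1, C=4, D=3)
step 2: fire T4:  (A=3, B=1, C=4, D=3) → (A=2, B=1, C=6, D=2)
step 3: fire T0:  (A=2, B=1, C=6, D=2) → (A=2, B=0, C=6, D=4)
step 4: fire T1:  (A=2, B=0, C=6, D=4) → (A=1, B=0, C=6, D=2)

(A=1, B=0, C=6, D=2)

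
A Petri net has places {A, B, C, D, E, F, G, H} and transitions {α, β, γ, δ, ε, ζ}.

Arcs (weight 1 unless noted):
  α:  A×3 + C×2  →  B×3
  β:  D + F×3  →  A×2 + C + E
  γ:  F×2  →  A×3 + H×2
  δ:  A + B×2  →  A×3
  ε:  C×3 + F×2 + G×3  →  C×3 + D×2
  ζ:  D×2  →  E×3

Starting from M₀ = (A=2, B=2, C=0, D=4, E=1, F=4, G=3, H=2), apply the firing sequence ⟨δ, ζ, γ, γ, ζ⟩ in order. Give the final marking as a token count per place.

(A=10, B=0, C=0, D=0, E=7, F=0, G=3, H=6)

step 1: fire δ:  (A=2, B=2, C=0, D=4, E=1, F=4, G=3, H=2) → (A=4, B=0, C=0, D=4, E=1, F=4, G=3, H=2)
step 2: fire ζ:  (A=4, B=0, C=0, D=4, E=1, F=4, G=3, H=2) → (A=4, B=0, C=0, D=2, E=4, F=4, G=3, H=2)
step 3: fire γ:  (A=4, B=0, C=0, D=2, E=4, F=4, G=3, H=2) → (A=7, B=0, C=0, D=2, E=4, F=2, G=3, H=4)
step 4: fire γ:  (A=7, B=0, C=0, D=2, E=4, F=2, G=3, H=4) → (A=10, B=0, C=0, D=2, E=4, F=0, G=3, H=6)
step 5: fire ζ:  (A=10, B=0, C=0, D=2, E=4, F=0, G=3, H=6) → (A=10, B=0, C=0, D=0, E=7, F=0, G=3, H=6)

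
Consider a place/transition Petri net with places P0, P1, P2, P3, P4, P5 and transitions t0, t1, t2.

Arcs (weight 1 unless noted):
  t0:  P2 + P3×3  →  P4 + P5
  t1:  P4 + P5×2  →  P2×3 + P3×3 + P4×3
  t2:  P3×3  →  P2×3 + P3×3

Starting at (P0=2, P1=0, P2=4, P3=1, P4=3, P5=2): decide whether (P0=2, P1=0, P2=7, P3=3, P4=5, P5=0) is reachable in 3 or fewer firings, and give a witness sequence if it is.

depth 0: 1 marking
depth 1: 2 markings reached so far
depth 2: 4 markings reached so far
depth 3: 6 markings reached so far
target is not among the 6 markings reachable within 3 steps

NO — not reachable within 3 firings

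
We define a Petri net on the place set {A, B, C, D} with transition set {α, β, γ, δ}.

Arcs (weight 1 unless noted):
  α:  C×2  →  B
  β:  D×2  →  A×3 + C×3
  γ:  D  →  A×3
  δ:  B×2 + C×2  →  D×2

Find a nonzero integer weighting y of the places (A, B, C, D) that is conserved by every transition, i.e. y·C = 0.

Incidence matrix C (rows=places, cols=transitions):
        α    β    γ    δ
    A   0    3    3    0
    B   1    0    0   -2
    C  -2    3    0   -2
    D   0   -2   -1    2

Candidate y = [1, 2, 1, 3]; check y·C column-wise:
  col α: 1·0 + 2·1 + 1·-2 + 3·0 = 0
  col β: 1·3 + 2·0 + 1·3 + 3·-2 = 0
  col γ: 1·3 + 2·0 + 1·0 + 3·-1 = 0
  col δ: 1·0 + 2·-2 + 1·-2 + 3·2 = 0

y = (A:1, B:2, C:1, D:3)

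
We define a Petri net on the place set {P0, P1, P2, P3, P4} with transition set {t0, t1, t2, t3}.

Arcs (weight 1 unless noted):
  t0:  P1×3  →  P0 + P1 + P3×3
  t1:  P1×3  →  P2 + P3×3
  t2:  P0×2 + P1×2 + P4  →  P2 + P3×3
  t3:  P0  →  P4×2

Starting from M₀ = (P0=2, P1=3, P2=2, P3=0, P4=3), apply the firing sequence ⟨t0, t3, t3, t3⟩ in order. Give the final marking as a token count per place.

(P0=0, P1=1, P2=2, P3=3, P4=9)

step 1: fire t0:  (P0=2, P1=3, P2=2, P3=0, P4=3) → (P0=3, P1=1, P2=2, P3=3, P4=3)
step 2: fire t3:  (P0=3, P1=1, P2=2, P3=3, P4=3) → (P0=2, P1=1, P2=2, P3=3, P4=5)
step 3: fire t3:  (P0=2, P1=1, P2=2, P3=3, P4=5) → (P0=1, P1=1, P2=2, P3=3, P4=7)
step 4: fire t3:  (P0=1, P1=1, P2=2, P3=3, P4=7) → (P0=0, P1=1, P2=2, P3=3, P4=9)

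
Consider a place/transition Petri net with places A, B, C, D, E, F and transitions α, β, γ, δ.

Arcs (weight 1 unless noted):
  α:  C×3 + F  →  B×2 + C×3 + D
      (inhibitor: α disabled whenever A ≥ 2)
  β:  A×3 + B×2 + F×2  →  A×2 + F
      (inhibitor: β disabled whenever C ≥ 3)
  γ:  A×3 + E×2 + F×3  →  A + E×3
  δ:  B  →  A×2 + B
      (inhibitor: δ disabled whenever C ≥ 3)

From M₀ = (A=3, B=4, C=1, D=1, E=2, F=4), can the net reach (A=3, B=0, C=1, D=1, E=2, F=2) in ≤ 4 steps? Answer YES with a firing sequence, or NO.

YES — reachable via ⟨β, δ, β⟩ (3 firings)

step 1: fire β:  (A=3, B=4, C=1, D=1, E=2, F=4) → (A=2, B=2, C=1, D=1, E=2, F=3)
step 2: fire δ:  (A=2, B=2, C=1, D=1, E=2, F=3) → (A=4, B=2, C=1, D=1, E=2, F=3)
step 3: fire β:  (A=4, B=2, C=1, D=1, E=2, F=3) → (A=3, B=0, C=1, D=1, E=2, F=2)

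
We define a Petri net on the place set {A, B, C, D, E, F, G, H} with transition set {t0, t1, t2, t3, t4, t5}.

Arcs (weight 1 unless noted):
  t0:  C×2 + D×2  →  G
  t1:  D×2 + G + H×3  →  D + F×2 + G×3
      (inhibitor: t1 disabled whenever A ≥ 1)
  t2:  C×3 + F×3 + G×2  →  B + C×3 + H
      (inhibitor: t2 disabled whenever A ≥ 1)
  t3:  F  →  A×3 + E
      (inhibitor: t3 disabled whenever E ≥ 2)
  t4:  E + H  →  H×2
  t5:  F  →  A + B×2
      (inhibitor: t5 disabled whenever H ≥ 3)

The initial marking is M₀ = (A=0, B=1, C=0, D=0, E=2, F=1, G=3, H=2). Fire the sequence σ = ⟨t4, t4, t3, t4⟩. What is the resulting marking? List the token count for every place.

step 1: fire t4:  (A=0, B=1, C=0, D=0, E=2, F=1, G=3, H=2) → (A=0, B=1, C=0, D=0, E=1, F=1, G=3, H=3)
step 2: fire t4:  (A=0, B=1, C=0, D=0, E=1, F=1, G=3, H=3) → (A=0, B=1, C=0, D=0, E=0, F=1, G=3, H=4)
step 3: fire t3:  (A=0, B=1, C=0, D=0, E=0, F=1, G=3, H=4) → (A=3, B=1, C=0, D=0, E=1, F=0, G=3, H=4)
step 4: fire t4:  (A=3, B=1, C=0, D=0, E=1, F=0, G=3, H=4) → (A=3, B=1, C=0, D=0, E=0, F=0, G=3, H=5)

(A=3, B=1, C=0, D=0, E=0, F=0, G=3, H=5)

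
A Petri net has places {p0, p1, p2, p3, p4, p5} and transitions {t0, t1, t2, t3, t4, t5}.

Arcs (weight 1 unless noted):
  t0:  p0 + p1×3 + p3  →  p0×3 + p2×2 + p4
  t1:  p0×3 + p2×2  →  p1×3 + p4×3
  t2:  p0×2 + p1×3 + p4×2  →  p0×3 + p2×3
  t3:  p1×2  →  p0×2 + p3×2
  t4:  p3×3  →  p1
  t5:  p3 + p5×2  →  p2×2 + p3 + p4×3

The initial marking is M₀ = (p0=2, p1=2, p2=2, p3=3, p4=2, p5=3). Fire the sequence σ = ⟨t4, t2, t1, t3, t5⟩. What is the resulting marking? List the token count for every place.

(p0=2, p1=1, p2=5, p3=2, p4=6, p5=1)

step 1: fire t4:  (p0=2, p1=2, p2=2, p3=3, p4=2, p5=3) → (p0=2, p1=3, p2=2, p3=0, p4=2, p5=3)
step 2: fire t2:  (p0=2, p1=3, p2=2, p3=0, p4=2, p5=3) → (p0=3, p1=0, p2=5, p3=0, p4=0, p5=3)
step 3: fire t1:  (p0=3, p1=0, p2=5, p3=0, p4=0, p5=3) → (p0=0, p1=3, p2=3, p3=0, p4=3, p5=3)
step 4: fire t3:  (p0=0, p1=3, p2=3, p3=0, p4=3, p5=3) → (p0=2, p1=1, p2=3, p3=2, p4=3, p5=3)
step 5: fire t5:  (p0=2, p1=1, p2=3, p3=2, p4=3, p5=3) → (p0=2, p1=1, p2=5, p3=2, p4=6, p5=1)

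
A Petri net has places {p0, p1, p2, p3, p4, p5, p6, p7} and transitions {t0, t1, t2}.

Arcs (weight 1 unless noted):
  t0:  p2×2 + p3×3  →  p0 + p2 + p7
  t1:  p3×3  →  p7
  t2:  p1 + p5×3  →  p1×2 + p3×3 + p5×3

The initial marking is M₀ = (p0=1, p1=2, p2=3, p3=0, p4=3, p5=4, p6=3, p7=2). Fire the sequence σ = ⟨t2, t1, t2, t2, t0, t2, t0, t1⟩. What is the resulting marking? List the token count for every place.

(p0=3, p1=6, p2=1, p3=0, p4=3, p5=4, p6=3, p7=6)

step 1: fire t2:  (p0=1, p1=2, p2=3, p3=0, p4=3, p5=4, p6=3, p7=2) → (p0=1, p1=3, p2=3, p3=3, p4=3, p5=4, p6=3, p7=2)
step 2: fire t1:  (p0=1, p1=3, p2=3, p3=3, p4=3, p5=4, p6=3, p7=2) → (p0=1, p1=3, p2=3, p3=0, p4=3, p5=4, p6=3, p7=3)
step 3: fire t2:  (p0=1, p1=3, p2=3, p3=0, p4=3, p5=4, p6=3, p7=3) → (p0=1, p1=4, p2=3, p3=3, p4=3, p5=4, p6=3, p7=3)
step 4: fire t2:  (p0=1, p1=4, p2=3, p3=3, p4=3, p5=4, p6=3, p7=3) → (p0=1, p1=5, p2=3, p3=6, p4=3, p5=4, p6=3, p7=3)
step 5: fire t0:  (p0=1, p1=5, p2=3, p3=6, p4=3, p5=4, p6=3, p7=3) → (p0=2, p1=5, p2=2, p3=3, p4=3, p5=4, p6=3, p7=4)
step 6: fire t2:  (p0=2, p1=5, p2=2, p3=3, p4=3, p5=4, p6=3, p7=4) → (p0=2, p1=6, p2=2, p3=6, p4=3, p5=4, p6=3, p7=4)
step 7: fire t0:  (p0=2, p1=6, p2=2, p3=6, p4=3, p5=4, p6=3, p7=4) → (p0=3, p1=6, p2=1, p3=3, p4=3, p5=4, p6=3, p7=5)
step 8: fire t1:  (p0=3, p1=6, p2=1, p3=3, p4=3, p5=4, p6=3, p7=5) → (p0=3, p1=6, p2=1, p3=0, p4=3, p5=4, p6=3, p7=6)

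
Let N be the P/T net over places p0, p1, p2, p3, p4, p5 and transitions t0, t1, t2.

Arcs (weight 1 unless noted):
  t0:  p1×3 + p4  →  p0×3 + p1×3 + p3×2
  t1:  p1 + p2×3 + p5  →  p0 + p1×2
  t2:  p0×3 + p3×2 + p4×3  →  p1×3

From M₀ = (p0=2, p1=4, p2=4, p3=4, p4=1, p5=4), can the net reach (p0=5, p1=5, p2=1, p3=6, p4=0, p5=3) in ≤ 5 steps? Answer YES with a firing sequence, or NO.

NO — not reachable within 5 firings

depth 0: 1 marking
depth 1: 3 markings reached so far
depth 2: 4 markings reached so far
depth 3: 4 markings reached so far
(frontier empty at depth 3; search complete)
target is not among the 4 markings reachable within 5 steps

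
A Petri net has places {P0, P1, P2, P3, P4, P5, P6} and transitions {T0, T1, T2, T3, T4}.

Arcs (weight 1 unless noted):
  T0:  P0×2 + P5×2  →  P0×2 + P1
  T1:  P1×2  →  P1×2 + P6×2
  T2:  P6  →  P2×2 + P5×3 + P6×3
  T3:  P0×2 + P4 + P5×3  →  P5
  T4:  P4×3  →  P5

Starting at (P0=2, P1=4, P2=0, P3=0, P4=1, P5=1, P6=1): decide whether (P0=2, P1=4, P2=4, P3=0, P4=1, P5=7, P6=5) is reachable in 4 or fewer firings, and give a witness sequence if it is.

step 1: fire T2:  (P0=2, P1=4, P2=0, P3=0, P4=1, P5=1, P6=1) → (P0=2, P1=4, P2=2, P3=0, P4=1, P5=4, P6=3)
step 2: fire T2:  (P0=2, P1=4, P2=2, P3=0, P4=1, P5=4, P6=3) → (P0=2, P1=4, P2=4, P3=0, P4=1, P5=7, P6=5)

YES — reachable via ⟨T2, T2⟩ (2 firings)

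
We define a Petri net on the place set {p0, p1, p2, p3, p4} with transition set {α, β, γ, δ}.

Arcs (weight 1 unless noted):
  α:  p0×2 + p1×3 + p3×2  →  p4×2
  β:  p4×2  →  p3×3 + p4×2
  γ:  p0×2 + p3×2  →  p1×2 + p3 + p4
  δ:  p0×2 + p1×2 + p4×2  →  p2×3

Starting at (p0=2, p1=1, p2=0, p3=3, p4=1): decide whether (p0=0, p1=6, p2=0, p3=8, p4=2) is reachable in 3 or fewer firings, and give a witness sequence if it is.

depth 0: 1 marking
depth 1: 2 markings reached so far
depth 2: 3 markings reached so far
depth 3: 4 markings reached so far
target is not among the 4 markings reachable within 3 steps

NO — not reachable within 3 firings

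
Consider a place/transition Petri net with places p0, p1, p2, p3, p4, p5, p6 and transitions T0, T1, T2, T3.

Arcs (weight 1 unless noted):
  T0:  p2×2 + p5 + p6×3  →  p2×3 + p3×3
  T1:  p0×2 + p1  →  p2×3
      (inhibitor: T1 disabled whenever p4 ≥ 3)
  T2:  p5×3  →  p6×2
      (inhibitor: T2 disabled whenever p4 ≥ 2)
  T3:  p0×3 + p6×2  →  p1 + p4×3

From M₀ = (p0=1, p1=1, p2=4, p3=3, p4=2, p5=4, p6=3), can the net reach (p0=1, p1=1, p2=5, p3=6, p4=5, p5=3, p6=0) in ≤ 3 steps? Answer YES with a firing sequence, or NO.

depth 0: 1 marking
depth 1: 2 markings reached so far
depth 2: 2 markings reached so far
(frontier empty at depth 2; search complete)
target is not among the 2 markings reachable within 3 steps

NO — not reachable within 3 firings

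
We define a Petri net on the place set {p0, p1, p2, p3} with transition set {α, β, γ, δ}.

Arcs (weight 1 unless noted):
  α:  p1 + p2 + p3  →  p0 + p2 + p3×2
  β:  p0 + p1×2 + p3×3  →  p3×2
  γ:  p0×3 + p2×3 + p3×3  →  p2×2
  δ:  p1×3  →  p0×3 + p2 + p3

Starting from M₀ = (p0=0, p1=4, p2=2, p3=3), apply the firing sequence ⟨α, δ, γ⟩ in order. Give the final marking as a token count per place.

(p0=1, p1=0, p2=2, p3=2)

step 1: fire α:  (p0=0, p1=4, p2=2, p3=3) → (p0=1, p1=3, p2=2, p3=4)
step 2: fire δ:  (p0=1, p1=3, p2=2, p3=4) → (p0=4, p1=0, p2=3, p3=5)
step 3: fire γ:  (p0=4, p1=0, p2=3, p3=5) → (p0=1, p1=0, p2=2, p3=2)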